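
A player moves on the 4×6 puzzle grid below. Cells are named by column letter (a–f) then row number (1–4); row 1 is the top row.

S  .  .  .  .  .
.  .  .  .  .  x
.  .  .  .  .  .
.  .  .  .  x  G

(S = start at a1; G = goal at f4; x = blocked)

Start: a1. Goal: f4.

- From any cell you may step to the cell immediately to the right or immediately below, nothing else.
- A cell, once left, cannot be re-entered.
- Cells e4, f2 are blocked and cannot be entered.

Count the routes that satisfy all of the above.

15

A right/down-only route from a1 to f4 makes exactly 3 down-moves and 5 right-moves in some order.
With no other constraints that would be C(8,3) = 56 routes.
Subtract routes through each blocked cell (inclusion–exclusion for overlaps): − through f2: 6 − through e4: 35 → 15.
That gives 15 routes.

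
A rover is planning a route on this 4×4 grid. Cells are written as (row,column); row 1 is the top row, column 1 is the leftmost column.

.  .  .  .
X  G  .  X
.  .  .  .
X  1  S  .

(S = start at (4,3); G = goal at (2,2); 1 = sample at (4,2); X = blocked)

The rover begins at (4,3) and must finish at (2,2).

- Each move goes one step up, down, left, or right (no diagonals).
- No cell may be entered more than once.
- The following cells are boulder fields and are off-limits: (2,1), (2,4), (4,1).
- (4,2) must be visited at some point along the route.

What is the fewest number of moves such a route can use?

3

Any route passes through (4,2) somewhere between (4,3) and (2,2). Summing Manhattan distances along the two legs ((4,3) → (4,2) → (2,2)) gives a lower bound of 1 + 2 = 3 moves.
A route of 3 moves achieves this: (4,3) → (4,2) → (3,2) → (2,2).
Since 3 matches the lower bound, it is optimal.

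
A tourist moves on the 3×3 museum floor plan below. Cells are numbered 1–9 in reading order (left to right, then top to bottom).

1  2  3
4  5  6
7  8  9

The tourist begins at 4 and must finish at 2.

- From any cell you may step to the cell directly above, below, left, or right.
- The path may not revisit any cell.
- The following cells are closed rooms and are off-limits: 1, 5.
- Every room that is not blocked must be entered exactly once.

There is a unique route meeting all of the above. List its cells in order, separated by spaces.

Need to visit all 7 open cells exactly once, starting at 4 and ending at 2.
Route from 4: down 1 to 7, right 2 to 9, up 2 to 3, left 1 to 2 — 6 moves in all.
Check: all 7 open cells covered.

4 7 8 9 6 3 2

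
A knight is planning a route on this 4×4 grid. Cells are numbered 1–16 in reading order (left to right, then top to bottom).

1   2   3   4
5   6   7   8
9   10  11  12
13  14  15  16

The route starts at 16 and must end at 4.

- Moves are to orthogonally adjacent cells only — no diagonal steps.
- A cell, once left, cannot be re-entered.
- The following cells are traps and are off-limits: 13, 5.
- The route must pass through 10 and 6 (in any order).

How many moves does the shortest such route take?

Any route passes through 10 and 6 in some order between 16 and 4. Summing Manhattan distances along each leg and taking the cheapest ordering (16 → 10 → 6 → 4) gives a lower bound of 3 + 1 + 3 = 7 moves.
A route of 7 moves achieves this: 16 → 12 → 11 → 10 → 6 → 2 → 3 → 4.
Since 7 matches the lower bound, it is optimal.

7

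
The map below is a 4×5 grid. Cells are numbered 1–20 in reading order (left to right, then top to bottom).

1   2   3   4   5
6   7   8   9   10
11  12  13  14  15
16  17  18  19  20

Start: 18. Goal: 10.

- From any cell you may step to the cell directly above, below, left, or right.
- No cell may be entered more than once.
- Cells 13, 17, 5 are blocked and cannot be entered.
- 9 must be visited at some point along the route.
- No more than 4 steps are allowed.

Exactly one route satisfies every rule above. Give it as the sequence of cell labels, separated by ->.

18 -> 19 -> 14 -> 9 -> 10

The budget equals the shortest possible length, so every move has to be on a shortest route through the required cells.
Route from 18: right to 19, 2× up (reaching 9), right to 10 — 4 moves in all.
Check: all required cells visited; 4 ≤ 4 moves.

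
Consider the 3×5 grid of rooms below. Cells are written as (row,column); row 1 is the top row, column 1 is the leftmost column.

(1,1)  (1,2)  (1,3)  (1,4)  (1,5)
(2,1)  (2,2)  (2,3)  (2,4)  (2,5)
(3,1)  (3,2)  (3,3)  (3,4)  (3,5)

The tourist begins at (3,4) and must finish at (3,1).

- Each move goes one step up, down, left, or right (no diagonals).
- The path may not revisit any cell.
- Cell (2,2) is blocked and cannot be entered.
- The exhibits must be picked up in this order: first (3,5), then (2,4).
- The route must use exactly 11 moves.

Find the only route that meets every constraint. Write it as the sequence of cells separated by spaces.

(3,4) (3,5) (2,5) (1,5) (1,4) (2,4) (2,3) (1,3) (1,2) (1,1) (2,1) (3,1)

The waypoints must appear in the order (3,5), (2,4), with no cell reused.
Route from (3,4): right 1 to (3,5), up 2 to (1,5), left 1 to (1,4), down 1 to (2,4), left 1 to (2,3), up 1 to (1,3), left 2 to (1,1), down 2 to (3,1) — 11 moves in all.
Check: order respected ((3,5) at step 1, (2,4) at step 5); 11 moves as required.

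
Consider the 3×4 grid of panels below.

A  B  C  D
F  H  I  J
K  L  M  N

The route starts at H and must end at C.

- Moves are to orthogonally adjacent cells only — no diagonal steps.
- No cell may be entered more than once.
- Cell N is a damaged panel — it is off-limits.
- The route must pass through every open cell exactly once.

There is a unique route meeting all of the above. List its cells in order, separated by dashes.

Need to visit all 11 open cells exactly once, starting at H and ending at C.
Cell A has only two open neighbours (F and B), so the path must pass straight through it: one of those is the cell it's entered from and the other is where it exits.
Route from H: up 1 to B, left 1 to A, down 2 to K, right 2 to M, up 1 to I, right 1 to J, up 1 to D, left 1 to C — 10 moves in all.
Check: all 11 open cells covered.

H - B - A - F - K - L - M - I - J - D - C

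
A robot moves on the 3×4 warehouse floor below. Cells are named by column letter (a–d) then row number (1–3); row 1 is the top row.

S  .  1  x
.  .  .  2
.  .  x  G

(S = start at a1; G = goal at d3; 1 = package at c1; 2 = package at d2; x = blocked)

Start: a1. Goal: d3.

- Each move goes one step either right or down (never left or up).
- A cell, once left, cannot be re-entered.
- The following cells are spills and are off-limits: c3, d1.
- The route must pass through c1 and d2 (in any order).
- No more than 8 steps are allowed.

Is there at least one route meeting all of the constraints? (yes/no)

yes

One route that works: a1 → b1 → c1 → c2 → d2 → d3.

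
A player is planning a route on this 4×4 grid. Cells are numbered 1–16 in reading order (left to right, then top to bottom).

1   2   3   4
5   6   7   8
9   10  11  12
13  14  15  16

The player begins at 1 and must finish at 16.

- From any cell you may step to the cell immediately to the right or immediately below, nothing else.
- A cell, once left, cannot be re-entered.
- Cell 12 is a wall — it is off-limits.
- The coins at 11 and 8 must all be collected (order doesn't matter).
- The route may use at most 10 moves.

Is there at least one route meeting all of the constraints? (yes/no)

no

11 is below but to the left of 8: going 8 → 11 would need a leftward move and 11 → 8 an upward move, so no right/down-only route can visit both required cells.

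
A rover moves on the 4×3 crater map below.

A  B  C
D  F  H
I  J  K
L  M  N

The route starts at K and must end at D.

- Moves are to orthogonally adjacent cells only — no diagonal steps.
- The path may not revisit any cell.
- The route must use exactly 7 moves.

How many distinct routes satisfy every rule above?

Need simple routes of exactly 7 moves from K to D (Manhattan distance 3, so 2 moves are spent on a detour and 2 undoing it).
Enumerating: K H C B F J I D | K H F J M L I D | K N M J F B A D | K N M L I J F D | K J F H C B A D.
That gives 5 routes.

5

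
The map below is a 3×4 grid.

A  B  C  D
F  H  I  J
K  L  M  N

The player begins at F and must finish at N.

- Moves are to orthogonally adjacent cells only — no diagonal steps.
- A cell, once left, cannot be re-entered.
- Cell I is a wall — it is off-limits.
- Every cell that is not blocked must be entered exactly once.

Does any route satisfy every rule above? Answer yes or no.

no

Colour the cells like a checkerboard: each orthogonal step flips colour, so a Hamiltonian route alternates colours. Here there are 6 cells of one colour and 5 of the other, with start on the same colour as the goal — the counts and endpoints can't be arranged into an alternating sequence of length 11, so no Hamiltonian route exists.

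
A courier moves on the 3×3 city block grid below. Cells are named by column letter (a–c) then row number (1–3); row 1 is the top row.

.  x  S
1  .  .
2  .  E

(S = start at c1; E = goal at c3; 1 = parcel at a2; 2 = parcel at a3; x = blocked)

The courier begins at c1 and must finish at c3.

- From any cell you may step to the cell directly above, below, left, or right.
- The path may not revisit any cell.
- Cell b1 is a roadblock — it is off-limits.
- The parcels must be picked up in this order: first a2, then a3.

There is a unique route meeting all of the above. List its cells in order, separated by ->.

The waypoints must appear in the order a2, a3, with no cell reused.
Route from c1: down to c2, 2× left (reaching a2), down to a3, 2× right (reaching c3) — 6 moves in all.
Check: order respected (1 at step 3, 2 at step 4).

c1 -> c2 -> b2 -> a2 -> a3 -> b3 -> c3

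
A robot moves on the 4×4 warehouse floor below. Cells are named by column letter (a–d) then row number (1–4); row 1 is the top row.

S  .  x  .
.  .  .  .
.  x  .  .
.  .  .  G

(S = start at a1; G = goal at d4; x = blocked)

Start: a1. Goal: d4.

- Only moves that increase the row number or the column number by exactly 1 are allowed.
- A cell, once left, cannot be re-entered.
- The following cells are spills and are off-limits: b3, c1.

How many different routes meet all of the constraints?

7

A right/down-only route from a1 to d4 makes exactly 3 down-moves and 3 right-moves in some order.
With no other constraints that would be C(6,3) = 20 routes.
Subtract routes through each blocked cell (inclusion–exclusion for overlaps): − through c1: 4 − through b3: 9 → 7.
That gives 7 routes.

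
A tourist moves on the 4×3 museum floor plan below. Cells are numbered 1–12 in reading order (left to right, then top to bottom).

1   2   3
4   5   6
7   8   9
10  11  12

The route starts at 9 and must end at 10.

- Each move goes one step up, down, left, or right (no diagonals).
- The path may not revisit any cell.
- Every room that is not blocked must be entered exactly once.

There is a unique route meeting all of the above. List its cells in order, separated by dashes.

9 - 12 - 11 - 8 - 5 - 6 - 3 - 2 - 1 - 4 - 7 - 10

Need to visit all 12 open cells exactly once, starting at 9 and ending at 10.
Cell 1 has only two open neighbours (4 and 2), so the path must pass straight through it: one of those is the cell it's entered from and the other is where it exits.
Route from 9: down to 12, left to 11, 2× up (reaching 5), right to 6, up to 3, 2× left (reaching 1), 3× down (reaching 10) — 11 moves in all.
Check: all 12 open cells covered.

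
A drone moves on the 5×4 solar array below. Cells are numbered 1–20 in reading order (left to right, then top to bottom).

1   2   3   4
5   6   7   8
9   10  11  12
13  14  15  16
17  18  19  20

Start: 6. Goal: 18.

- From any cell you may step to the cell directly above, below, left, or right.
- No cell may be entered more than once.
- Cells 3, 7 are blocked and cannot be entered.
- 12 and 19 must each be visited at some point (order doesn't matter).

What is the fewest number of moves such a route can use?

7

Any route passes through 12 and 19 in some order between 6 and 18. Summing Manhattan distances along each leg and taking the cheapest ordering (6 → 12 → 19 → 18) gives a lower bound of 3 + 3 + 1 = 7 moves.
A route of 7 moves achieves this: 6 → 10 → 11 → 12 → 16 → 20 → 19 → 18.
Since 7 matches the lower bound, it is optimal.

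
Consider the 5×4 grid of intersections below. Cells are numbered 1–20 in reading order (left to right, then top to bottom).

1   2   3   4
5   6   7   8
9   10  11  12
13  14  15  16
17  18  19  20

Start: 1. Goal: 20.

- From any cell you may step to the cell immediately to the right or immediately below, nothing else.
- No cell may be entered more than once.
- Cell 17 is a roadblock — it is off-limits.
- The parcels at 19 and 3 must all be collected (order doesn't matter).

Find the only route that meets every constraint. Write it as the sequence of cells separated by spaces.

Moves only go right or down, so the column and row indices never decrease.
Route from 1: right 2 to 3, down 4 to 19, right 1 to 20 — 7 moves in all.
Check: all required cells visited.

1 2 3 7 11 15 19 20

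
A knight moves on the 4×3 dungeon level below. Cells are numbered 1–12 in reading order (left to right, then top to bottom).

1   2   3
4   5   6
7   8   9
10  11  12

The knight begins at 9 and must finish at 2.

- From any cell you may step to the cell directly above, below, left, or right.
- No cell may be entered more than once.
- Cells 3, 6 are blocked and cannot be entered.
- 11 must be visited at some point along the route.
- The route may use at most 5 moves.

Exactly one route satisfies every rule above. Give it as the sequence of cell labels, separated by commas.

9, 12, 11, 8, 5, 2

The 5-move cap with required stops at 11 leaves no slack for detours.
Route from 9: down 1 to 12, left 1 to 11, up 3 to 2 — 5 moves in all.
Check: all required cells visited; 5 ≤ 5 moves.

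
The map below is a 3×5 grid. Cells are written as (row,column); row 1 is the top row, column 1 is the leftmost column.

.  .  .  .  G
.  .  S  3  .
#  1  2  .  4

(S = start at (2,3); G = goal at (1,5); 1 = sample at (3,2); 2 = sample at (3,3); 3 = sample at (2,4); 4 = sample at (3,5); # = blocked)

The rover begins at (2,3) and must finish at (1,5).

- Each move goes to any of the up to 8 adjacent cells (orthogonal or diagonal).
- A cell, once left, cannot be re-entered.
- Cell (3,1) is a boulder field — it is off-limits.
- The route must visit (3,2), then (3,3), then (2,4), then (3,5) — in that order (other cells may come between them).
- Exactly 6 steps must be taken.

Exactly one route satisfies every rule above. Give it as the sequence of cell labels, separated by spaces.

The waypoints must appear in the order (3,2), (3,3), (2,4), (3,5), with no cell reused.
Route from (2,3): down-left 1 to (3,2), right 1 to (3,3), up-right 1 to (2,4), down-right 1 to (3,5), up 2 to (1,5) — 6 moves in all.
Check: order respected (1 at step 1, 2 at step 2, 3 at step 3, 4 at step 4); 6 moves as required.

(2,3) (3,2) (3,3) (2,4) (3,5) (2,5) (1,5)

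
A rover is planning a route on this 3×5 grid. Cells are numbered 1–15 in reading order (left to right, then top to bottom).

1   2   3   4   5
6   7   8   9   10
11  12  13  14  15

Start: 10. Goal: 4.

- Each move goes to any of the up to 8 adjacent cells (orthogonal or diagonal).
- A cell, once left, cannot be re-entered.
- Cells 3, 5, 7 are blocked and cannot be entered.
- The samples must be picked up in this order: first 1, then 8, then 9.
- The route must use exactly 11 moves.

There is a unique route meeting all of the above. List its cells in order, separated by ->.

10 -> 15 -> 14 -> 13 -> 12 -> 11 -> 6 -> 1 -> 2 -> 8 -> 9 -> 4

The waypoints must appear in the order 1, 8, 9, with no cell reused.
Route from 10: down to 15, 4× left (reaching 11), 2× up (reaching 1), right to 2, down-right to 8, right to 9, up to 4 — 11 moves in all.
Check: order respected (1 at step 7, 8 at step 9, 9 at step 10); 11 moves as required.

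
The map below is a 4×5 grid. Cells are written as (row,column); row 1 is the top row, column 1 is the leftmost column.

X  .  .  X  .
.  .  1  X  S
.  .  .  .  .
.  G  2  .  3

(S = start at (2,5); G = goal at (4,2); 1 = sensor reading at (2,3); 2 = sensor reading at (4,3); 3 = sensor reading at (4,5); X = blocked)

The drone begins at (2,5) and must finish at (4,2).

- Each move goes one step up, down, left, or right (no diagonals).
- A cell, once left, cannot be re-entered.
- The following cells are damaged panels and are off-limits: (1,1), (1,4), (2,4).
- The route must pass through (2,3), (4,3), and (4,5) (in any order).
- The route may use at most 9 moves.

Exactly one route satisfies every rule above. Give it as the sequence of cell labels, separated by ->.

(2,5) -> (3,5) -> (4,5) -> (4,4) -> (4,3) -> (3,3) -> (2,3) -> (2,2) -> (3,2) -> (4,2)

Any route must reach (2,3), (4,3), and (4,5) and still end at (4,2) within 9 moves, so the order of the required stops is forced.
Route from (2,5): down 2 to (4,5), left 2 to (4,3), up 2 to (2,3), left 1 to (2,2), down 2 to (4,2) — 9 moves in all.
Check: all required cells visited; 9 ≤ 9 moves.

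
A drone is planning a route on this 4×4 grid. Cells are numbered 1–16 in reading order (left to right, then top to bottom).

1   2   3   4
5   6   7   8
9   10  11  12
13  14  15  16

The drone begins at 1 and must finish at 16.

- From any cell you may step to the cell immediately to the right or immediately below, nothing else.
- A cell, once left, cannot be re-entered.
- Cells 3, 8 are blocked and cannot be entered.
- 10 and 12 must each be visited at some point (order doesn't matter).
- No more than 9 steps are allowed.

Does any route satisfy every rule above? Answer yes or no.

One route that works: 1 → 5 → 9 → 10 → 11 → 12 → 16.

yes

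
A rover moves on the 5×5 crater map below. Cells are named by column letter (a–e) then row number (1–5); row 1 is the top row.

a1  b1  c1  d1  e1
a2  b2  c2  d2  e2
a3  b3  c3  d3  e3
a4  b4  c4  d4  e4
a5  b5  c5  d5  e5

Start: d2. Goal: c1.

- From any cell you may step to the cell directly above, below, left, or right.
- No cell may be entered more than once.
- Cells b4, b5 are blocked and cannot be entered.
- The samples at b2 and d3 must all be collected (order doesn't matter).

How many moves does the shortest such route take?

Any route passes through b2 and d3 in some order between d2 and c1. Summing Manhattan distances along each leg and taking the cheapest ordering (d2 → d3 → b2 → c1) gives a lower bound of 1 + 3 + 2 = 6 moves.
A route of 6 moves achieves this: d2 → d3 → c3 → c2 → b2 → b1 → c1.
Since 6 matches the lower bound, it is optimal.

6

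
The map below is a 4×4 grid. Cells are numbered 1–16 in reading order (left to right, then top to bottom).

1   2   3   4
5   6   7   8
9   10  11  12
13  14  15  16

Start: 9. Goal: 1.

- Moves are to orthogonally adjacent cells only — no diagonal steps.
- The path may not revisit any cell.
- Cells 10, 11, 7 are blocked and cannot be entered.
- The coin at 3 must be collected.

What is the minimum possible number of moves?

10

Any route passes through 3 somewhere between 9 and 1. Summing Manhattan distances along the two legs (9 → 3 → 1) gives a lower bound of 4 + 2 = 6 moves.
The shortest route satisfying every rule uses 10 moves: 9 → 13 → 14 → 15 → 16 → 12 → 8 → 4 → 3 → 2 → 1.
The no-revisit rule (legs can't share cells) pushes the minimum above the 6-move bound; an exhaustive check rules out every length from 6 to 9 (on a 4-connected grid the length of any start-to-goal walk has the same parity as the Manhattan bound, so only lengths 6, 8, 10, … need checking), leaving 10 as the minimum.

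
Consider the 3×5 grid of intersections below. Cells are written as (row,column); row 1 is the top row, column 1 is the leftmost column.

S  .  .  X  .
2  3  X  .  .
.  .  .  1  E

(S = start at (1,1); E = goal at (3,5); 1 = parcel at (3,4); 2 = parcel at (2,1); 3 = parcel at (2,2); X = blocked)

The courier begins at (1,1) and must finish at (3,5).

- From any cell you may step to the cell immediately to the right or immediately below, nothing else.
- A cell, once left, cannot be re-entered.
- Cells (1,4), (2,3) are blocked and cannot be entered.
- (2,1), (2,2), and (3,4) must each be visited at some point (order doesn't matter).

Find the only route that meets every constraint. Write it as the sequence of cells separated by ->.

Moves only go right or down, so the column and row indices never decrease.
Route from (1,1): down to (2,1), right to (2,2), down to (3,2), 3× right (reaching (3,5)) — 6 moves in all.
Check: all required cells visited.

(1,1) -> (2,1) -> (2,2) -> (3,2) -> (3,3) -> (3,4) -> (3,5)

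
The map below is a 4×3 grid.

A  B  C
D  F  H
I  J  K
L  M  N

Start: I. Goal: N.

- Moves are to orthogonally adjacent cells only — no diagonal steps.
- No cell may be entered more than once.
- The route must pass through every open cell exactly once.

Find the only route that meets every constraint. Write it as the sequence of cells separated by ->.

Need to visit all 12 open cells exactly once, starting at I and ending at N.
Cell L has only two open neighbours (I and M), so the path must pass straight through it: one of those is the cell it's entered from and the other is where it exits.
Route from I: down 1 to L, right 1 to M, up 2 to F, left 1 to D, up 1 to A, right 2 to C, down 3 to N — 11 moves in all.
Check: all 12 open cells covered.

I -> L -> M -> J -> F -> D -> A -> B -> C -> H -> K -> N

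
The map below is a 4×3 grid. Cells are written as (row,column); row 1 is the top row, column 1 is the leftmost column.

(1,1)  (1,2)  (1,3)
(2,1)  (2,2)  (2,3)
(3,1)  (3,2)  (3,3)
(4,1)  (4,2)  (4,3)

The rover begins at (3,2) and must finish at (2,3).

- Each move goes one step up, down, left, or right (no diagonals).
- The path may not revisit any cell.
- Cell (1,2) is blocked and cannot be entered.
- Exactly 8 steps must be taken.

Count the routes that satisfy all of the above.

Need simple routes of exactly 8 moves from (3,2) to (2,3) (Manhattan distance 2, so 3 moves are spent on a detour and 3 undoing it).
Enumerating: (3,2) (2,2) (2,1) (3,1) (4,1) (4,2) (4,3) (3,3) (2,3) | (3,2) (3,3) (4,3) (4,2) (4,1) (3,1) (2,1) (2,2) (2,3).
That gives 2 routes.

2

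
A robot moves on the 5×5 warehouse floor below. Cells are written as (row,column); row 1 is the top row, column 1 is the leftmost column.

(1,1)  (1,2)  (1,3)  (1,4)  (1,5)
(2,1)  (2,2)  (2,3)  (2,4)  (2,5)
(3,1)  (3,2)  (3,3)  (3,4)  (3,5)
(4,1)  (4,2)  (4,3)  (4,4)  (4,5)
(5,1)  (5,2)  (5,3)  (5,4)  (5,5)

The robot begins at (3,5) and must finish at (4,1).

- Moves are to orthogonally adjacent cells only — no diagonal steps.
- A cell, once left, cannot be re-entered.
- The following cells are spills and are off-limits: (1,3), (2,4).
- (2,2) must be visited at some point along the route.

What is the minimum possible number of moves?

7

Any route passes through (2,2) somewhere between (3,5) and (4,1). Summing Manhattan distances along the two legs ((3,5) → (2,2) → (4,1)) gives a lower bound of 4 + 3 = 7 moves.
A route of 7 moves achieves this: (3,5) → (3,4) → (3,3) → (2,3) → (2,2) → (3,2) → (4,2) → (4,1).
Since 7 matches the lower bound, it is optimal.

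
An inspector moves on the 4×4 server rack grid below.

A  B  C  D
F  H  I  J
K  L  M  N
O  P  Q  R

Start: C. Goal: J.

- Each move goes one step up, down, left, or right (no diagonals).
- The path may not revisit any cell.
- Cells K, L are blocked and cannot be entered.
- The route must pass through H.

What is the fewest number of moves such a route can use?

4

Any route passes through H somewhere between C and J. Summing Manhattan distances along the two legs (C → H → J) gives a lower bound of 2 + 2 = 4 moves.
A route of 4 moves achieves this: C → B → H → I → J.
Since 4 matches the lower bound, it is optimal.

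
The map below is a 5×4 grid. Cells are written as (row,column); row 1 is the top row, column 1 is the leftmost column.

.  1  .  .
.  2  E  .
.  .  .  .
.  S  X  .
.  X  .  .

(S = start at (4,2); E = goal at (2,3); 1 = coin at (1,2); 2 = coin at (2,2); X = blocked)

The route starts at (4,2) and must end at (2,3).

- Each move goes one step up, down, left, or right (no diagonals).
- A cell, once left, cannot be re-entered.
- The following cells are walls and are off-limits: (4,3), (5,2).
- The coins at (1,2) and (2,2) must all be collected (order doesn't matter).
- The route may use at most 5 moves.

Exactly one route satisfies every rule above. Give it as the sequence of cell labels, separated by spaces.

(4,2) (3,2) (2,2) (1,2) (1,3) (2,3)

The 5-move cap with required stops at (1,2), (2,2) leaves no slack for detours.
Route from (4,2): up 3 to (1,2), right 1 to (1,3), down 1 to (2,3) — 5 moves in all.
Check: all required cells visited; 5 ≤ 5 moves.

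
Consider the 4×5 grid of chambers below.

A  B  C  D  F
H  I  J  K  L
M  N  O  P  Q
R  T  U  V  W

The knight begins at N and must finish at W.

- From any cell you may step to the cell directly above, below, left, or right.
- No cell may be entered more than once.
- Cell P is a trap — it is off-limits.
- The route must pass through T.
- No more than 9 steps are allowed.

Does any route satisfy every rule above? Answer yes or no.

yes

One route that works: N → T → U → V → W.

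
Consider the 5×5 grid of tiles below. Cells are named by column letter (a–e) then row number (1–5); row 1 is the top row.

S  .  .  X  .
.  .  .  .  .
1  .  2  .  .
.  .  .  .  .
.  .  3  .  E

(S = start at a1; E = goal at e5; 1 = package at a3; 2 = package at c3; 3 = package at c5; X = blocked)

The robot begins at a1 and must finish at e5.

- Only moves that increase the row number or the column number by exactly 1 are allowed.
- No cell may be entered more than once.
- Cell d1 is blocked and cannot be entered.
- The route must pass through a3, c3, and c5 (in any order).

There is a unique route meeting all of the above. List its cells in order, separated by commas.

Moves only go right or down, so the column and row indices never decrease.
Route from a1: 2× down (reaching a3), 2× right (reaching c3), 2× down (reaching c5), 2× right (reaching e5) — 8 moves in all.
Check: all required cells visited.

a1, a2, a3, b3, c3, c4, c5, d5, e5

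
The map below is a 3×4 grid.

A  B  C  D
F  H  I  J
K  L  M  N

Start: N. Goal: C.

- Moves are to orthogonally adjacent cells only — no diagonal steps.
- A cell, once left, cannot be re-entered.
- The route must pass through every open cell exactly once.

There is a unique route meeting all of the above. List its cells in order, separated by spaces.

N M L K F A B H I J D C

Need to visit all 12 open cells exactly once, starting at N and ending at C.
Route from N: left 3 to K, up 2 to A, right 1 to B, down 1 to H, right 2 to J, up 1 to D, left 1 to C — 11 moves in all.
Check: all 12 open cells covered.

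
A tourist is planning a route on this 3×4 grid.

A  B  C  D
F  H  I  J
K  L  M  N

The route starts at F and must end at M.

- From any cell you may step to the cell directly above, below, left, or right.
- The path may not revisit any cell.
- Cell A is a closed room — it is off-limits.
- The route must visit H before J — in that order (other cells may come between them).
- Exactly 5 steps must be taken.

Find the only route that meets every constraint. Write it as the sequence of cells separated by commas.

F, H, I, J, N, M

The waypoints must appear in the order H, J, with no cell reused.
Route from F: 3× right (reaching J), down to N, left to M — 5 moves in all.
Check: order respected (H at step 1, J at step 3); 5 moves as required.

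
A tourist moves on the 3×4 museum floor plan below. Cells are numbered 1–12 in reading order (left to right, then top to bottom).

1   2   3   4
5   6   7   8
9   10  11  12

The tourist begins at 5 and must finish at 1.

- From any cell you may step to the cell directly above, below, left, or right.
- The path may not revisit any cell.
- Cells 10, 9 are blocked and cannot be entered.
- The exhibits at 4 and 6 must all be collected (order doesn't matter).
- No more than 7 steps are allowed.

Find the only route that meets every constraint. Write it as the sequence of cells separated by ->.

The budget equals the shortest possible length, so every move has to be on a shortest route through the required cells.
Route from 5: 3× right (reaching 8), up to 4, 3× left (reaching 1) — 7 moves in all.
Check: all required cells visited; 7 ≤ 7 moves.

5 -> 6 -> 7 -> 8 -> 4 -> 3 -> 2 -> 1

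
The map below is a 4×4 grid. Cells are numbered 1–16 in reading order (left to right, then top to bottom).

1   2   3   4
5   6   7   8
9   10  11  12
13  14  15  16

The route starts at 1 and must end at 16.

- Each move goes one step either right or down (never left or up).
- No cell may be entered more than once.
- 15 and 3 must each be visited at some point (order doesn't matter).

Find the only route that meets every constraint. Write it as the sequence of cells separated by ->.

Moves only go right or down, so the column and row indices never decrease.
Route from 1: right 2 to 3, down 3 to 15, right 1 to 16 — 6 moves in all.
Check: all required cells visited.

1 -> 2 -> 3 -> 7 -> 11 -> 15 -> 16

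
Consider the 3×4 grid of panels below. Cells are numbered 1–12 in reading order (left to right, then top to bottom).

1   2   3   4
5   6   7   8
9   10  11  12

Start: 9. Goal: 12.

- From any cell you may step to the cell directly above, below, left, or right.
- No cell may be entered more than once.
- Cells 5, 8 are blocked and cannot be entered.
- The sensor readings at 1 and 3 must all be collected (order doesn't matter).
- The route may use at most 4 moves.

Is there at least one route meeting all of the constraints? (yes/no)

no

1 must be visited but has only one open neighbour (2), and it is neither the start nor the goal — the route would have to enter and leave through 2, re-entering it.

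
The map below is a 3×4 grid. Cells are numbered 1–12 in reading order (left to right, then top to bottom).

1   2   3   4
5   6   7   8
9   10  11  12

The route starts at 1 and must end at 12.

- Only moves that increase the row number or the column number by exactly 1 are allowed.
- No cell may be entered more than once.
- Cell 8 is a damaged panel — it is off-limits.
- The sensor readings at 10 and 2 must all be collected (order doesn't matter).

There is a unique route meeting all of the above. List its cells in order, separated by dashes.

1 - 2 - 6 - 10 - 11 - 12

Moves only go right or down, so the column and row indices never decrease.
Route from 1: right 1 to 2, down 2 to 10, right 2 to 12 — 5 moves in all.
Check: all required cells visited.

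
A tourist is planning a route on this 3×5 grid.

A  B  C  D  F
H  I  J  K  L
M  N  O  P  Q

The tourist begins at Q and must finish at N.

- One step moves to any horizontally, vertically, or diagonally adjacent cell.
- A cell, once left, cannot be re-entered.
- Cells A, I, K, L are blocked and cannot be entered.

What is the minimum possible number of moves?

3

With diagonal moves allowed, the Chebyshev distance max(|Δrow|,|Δcol|) from Q to N is 3, so at least 3 moves are needed.
A route of 3 moves achieves this: Q → P → J → N.
Since 3 matches the lower bound, it is optimal.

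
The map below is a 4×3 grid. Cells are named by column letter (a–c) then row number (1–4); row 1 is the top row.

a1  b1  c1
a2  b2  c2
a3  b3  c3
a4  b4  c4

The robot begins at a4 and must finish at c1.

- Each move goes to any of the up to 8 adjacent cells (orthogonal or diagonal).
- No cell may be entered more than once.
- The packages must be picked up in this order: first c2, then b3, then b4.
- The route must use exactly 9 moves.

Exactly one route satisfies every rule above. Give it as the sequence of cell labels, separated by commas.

a4, a3, a2, b1, c2, b3, b4, c3, b2, c1

The waypoints must appear in the order c2, b3, b4, with no cell reused.
Route from a4: up 2 to a2, up-right 1 to b1, down-right 1 to c2, down-left 1 to b3, down 1 to b4, up-right 1 to c3, up-left 1 to b2, up-right 1 to c1 — 9 moves in all.
Check: order respected (c2 at step 4, b3 at step 5, b4 at step 6); 9 moves as required.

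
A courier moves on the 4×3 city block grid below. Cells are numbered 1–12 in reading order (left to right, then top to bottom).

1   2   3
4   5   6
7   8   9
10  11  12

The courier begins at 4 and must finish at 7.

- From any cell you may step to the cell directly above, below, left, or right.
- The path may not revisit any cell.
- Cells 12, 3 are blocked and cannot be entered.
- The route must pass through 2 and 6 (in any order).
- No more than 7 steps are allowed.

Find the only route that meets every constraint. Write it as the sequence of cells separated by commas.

4, 1, 2, 5, 6, 9, 8, 7

The 7-move cap with required stops at 2, 6 leaves no slack for detours.
Route from 4: up to 1, right to 2, down to 5, right to 6, down to 9, 2× left (reaching 7) — 7 moves in all.
Check: all required cells visited; 7 ≤ 7 moves.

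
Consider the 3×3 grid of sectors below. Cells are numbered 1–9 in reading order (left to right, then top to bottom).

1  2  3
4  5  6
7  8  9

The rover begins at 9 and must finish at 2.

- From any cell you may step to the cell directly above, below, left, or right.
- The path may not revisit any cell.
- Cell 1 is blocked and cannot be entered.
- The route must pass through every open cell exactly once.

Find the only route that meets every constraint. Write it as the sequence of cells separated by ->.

Need to visit all 8 open cells exactly once, starting at 9 and ending at 2.
Cell 7 has only two open neighbours (4 and 8), so the path must pass straight through it: one of those is the cell it's entered from and the other is where it exits.
Route from 9: left 2 to 7, up 1 to 4, right 2 to 6, up 1 to 3, left 1 to 2 — 7 moves in all.
Check: all 8 open cells covered.

9 -> 8 -> 7 -> 4 -> 5 -> 6 -> 3 -> 2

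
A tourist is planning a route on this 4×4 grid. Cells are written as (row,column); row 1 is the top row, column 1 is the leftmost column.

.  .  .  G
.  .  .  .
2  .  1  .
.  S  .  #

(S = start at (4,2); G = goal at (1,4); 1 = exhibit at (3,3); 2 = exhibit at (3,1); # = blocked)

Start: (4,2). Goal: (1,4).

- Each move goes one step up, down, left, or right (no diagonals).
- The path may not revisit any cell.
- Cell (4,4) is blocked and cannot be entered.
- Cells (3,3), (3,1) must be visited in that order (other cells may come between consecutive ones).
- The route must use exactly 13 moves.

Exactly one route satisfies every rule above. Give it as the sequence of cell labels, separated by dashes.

The waypoints must appear in the order (3,3), (3,1), with no cell reused.
Route from (4,2): right to (4,3), up to (3,3), right to (3,4), up to (2,4), 2× left (reaching (2,2)), down to (3,2), left to (3,1), 2× up (reaching (1,1)), 3× right (reaching (1,4)) — 13 moves in all.
Check: order respected (1 at step 2, 2 at step 8); 13 moves as required.

(4,2) - (4,3) - (3,3) - (3,4) - (2,4) - (2,3) - (2,2) - (3,2) - (3,1) - (2,1) - (1,1) - (1,2) - (1,3) - (1,4)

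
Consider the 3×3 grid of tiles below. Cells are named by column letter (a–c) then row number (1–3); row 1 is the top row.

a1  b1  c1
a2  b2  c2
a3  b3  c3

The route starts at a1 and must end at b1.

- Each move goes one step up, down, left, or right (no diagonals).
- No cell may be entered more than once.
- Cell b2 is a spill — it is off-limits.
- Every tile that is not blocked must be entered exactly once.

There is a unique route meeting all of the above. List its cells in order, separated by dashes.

Need to visit all 8 open cells exactly once, starting at a1 and ending at b1.
Cell b3 has only two open neighbours (a3 and c3), so the path must pass straight through it: one of those is the cell it's entered from and the other is where it exits.
Route from a1: 2× down (reaching a3), 2× right (reaching c3), 2× up (reaching c1), left to b1 — 7 moves in all.
Check: all 8 open cells covered.

a1 - a2 - a3 - b3 - c3 - c2 - c1 - b1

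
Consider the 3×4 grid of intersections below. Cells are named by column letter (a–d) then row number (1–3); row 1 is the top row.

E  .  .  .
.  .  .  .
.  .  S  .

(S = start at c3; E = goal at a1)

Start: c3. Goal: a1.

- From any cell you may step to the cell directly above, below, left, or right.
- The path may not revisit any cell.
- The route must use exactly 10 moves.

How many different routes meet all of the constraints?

Need simple routes of exactly 10 moves from c3 to a1 (Manhattan distance 4, so 3 moves are spent on a detour and 3 undoing it).
Enumerating: c3 c2 d2 d1 c1 b1 b2 b3 a3 a2 a1 | c3 b3 a3 a2 b2 c2 d2 d1 c1 b1 a1 | c3 d3 d2 d1 c1 c2 b2 b3 a3 a2 a1 | c3 d3 d2 d1 c1 b1 b2 b3 a3 a2 a1 | c3 d3 d2 c2 c1 b1 b2 b3 a3 a2 a1.
That gives 5 routes.

5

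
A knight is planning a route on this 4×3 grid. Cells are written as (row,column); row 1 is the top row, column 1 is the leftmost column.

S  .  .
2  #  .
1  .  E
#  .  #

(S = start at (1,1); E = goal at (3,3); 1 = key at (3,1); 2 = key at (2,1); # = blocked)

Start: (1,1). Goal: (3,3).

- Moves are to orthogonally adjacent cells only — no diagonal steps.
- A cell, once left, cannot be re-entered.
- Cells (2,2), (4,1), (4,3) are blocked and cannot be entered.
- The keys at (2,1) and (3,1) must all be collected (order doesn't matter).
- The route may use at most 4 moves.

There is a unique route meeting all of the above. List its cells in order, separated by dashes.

(1,1) - (2,1) - (3,1) - (3,2) - (3,3)

The budget equals the shortest possible length, so every move has to be on a shortest route through the required cells.
Route from (1,1): down 2 to (3,1), right 2 to (3,3) — 4 moves in all.
Check: all required cells visited; 4 ≤ 4 moves.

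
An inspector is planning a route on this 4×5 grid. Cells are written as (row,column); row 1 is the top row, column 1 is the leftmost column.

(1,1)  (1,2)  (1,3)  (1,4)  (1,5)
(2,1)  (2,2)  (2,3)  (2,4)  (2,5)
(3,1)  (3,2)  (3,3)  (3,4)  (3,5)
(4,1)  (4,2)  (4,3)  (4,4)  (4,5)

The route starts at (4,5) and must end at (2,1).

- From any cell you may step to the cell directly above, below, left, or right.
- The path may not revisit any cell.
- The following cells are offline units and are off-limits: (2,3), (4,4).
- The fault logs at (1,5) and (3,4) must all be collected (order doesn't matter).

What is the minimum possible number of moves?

10

Any route passes through (1,5) and (3,4) in some order between (4,5) and (2,1). Summing Manhattan distances along each leg and taking the cheapest ordering ((4,5) → (1,5) → (3,4) → (2,1)) gives a lower bound of 3 + 3 + 4 = 10 moves.
A route of 10 moves achieves this: (4,5) → (3,5) → (2,5) → (1,5) → (1,4) → (2,4) → (3,4) → (3,3) → (3,2) → (2,2) → (2,1).
Since 10 matches the lower bound, it is optimal.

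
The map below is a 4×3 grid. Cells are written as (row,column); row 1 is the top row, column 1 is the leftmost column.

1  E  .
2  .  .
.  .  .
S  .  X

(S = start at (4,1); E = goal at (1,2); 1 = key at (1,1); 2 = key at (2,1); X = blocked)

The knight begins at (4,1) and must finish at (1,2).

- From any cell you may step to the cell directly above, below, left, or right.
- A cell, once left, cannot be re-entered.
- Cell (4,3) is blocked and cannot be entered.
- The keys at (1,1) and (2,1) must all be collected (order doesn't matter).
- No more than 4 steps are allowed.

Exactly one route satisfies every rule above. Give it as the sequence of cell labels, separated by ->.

Any route must reach (1,1) and (2,1) and still end at (1,2) within 4 moves, so the order of the required stops is forced.
Route from (4,1): up 3 to (1,1), right 1 to (1,2) — 4 moves in all.
Check: all required cells visited; 4 ≤ 4 moves.

(4,1) -> (3,1) -> (2,1) -> (1,1) -> (1,2)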